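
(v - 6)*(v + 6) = v^2 - 36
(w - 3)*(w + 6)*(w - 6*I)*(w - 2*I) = w^4 + 3*w^3 - 8*I*w^3 - 30*w^2 - 24*I*w^2 - 36*w + 144*I*w + 216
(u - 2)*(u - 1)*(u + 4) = u^3 + u^2 - 10*u + 8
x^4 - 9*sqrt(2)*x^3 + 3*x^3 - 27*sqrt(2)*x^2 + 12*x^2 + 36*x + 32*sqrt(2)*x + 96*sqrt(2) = (x + 3)*(x - 8*sqrt(2))*(x - 2*sqrt(2))*(x + sqrt(2))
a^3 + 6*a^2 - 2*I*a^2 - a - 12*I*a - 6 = (a + 6)*(a - I)^2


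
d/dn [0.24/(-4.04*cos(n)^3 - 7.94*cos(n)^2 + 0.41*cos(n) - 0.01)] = (-2.9088*cos(n)^2 - 3.8112*cos(n) + 0.0984)*sin(n)/(4.04*cos(n)^3 + 7.94*cos(n)^2 - 0.41*cos(n) + 0.01)^2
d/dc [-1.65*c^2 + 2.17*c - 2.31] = 2.17 - 3.3*c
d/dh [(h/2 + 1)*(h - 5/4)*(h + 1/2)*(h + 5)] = 2*h^3 + 75*h^2/8 + 33*h/8 - 95/16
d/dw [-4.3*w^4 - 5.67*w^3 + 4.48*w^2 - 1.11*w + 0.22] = -17.2*w^3 - 17.01*w^2 + 8.96*w - 1.11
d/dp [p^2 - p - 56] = 2*p - 1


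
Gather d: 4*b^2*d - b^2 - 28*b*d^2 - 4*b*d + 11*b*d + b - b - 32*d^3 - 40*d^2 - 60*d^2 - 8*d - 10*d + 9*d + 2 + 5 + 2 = -b^2 - 32*d^3 + d^2*(-28*b - 100) + d*(4*b^2 + 7*b - 9) + 9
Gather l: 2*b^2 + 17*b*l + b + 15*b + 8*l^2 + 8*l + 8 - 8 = 2*b^2 + 16*b + 8*l^2 + l*(17*b + 8)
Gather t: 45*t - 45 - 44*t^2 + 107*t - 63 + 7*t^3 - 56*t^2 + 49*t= 7*t^3 - 100*t^2 + 201*t - 108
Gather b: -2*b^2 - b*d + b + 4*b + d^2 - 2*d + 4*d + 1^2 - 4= -2*b^2 + b*(5 - d) + d^2 + 2*d - 3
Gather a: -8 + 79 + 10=81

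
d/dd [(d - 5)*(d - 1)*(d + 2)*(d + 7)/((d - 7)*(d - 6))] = 2*(d^5 - 18*d^4 + 45*d^3 + 436*d^2 - 1540*d - 364)/(d^4 - 26*d^3 + 253*d^2 - 1092*d + 1764)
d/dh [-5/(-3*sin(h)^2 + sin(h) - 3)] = 5*(1 - 6*sin(h))*cos(h)/(3*sin(h)^2 - sin(h) + 3)^2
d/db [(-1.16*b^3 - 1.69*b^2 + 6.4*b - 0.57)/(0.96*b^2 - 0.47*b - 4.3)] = (-1.1136*b^4 + 1.0904*b^3 + 9.6143*b^2 + 15.6284*b - 27.7879)/(0.9216*b^4 - 0.9024*b^3 - 8.0351*b^2 + 4.042*b + 18.49)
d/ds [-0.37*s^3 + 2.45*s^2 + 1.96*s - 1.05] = -1.11*s^2 + 4.9*s + 1.96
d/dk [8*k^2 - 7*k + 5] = 16*k - 7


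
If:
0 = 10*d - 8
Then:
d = 4/5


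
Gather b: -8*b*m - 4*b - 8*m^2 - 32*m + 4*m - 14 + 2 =b*(-8*m - 4) - 8*m^2 - 28*m - 12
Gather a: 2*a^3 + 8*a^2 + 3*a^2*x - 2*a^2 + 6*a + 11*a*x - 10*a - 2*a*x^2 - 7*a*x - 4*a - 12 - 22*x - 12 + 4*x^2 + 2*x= 2*a^3 + a^2*(3*x + 6) + a*(-2*x^2 + 4*x - 8) + 4*x^2 - 20*x - 24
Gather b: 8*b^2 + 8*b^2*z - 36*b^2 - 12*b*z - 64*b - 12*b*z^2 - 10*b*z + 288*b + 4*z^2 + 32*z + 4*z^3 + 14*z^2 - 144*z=b^2*(8*z - 28) + b*(-12*z^2 - 22*z + 224) + 4*z^3 + 18*z^2 - 112*z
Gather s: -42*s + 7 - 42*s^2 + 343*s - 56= -42*s^2 + 301*s - 49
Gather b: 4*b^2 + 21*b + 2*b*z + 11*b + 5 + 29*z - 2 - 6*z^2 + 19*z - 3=4*b^2 + b*(2*z + 32) - 6*z^2 + 48*z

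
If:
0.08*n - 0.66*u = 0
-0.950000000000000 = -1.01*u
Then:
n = 7.76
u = 0.94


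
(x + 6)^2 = x^2 + 12*x + 36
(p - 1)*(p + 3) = p^2 + 2*p - 3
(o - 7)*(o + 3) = o^2 - 4*o - 21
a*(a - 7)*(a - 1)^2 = a^4 - 9*a^3 + 15*a^2 - 7*a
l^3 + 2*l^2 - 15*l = l*(l - 3)*(l + 5)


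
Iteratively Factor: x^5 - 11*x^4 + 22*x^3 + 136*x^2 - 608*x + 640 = (x - 4)*(x^4 - 7*x^3 - 6*x^2 + 112*x - 160) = (x - 4)*(x - 2)*(x^3 - 5*x^2 - 16*x + 80) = (x - 4)^2*(x - 2)*(x^2 - x - 20) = (x - 4)^2*(x - 2)*(x + 4)*(x - 5)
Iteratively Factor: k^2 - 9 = (k - 3)*(k + 3)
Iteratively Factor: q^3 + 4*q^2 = (q)*(q^2 + 4*q) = q*(q + 4)*(q)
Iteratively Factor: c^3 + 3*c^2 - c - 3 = (c - 1)*(c^2 + 4*c + 3) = (c - 1)*(c + 3)*(c + 1)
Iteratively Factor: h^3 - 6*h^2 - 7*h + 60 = (h + 3)*(h^2 - 9*h + 20) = (h - 4)*(h + 3)*(h - 5)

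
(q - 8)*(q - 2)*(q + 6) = q^3 - 4*q^2 - 44*q + 96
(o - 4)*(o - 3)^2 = o^3 - 10*o^2 + 33*o - 36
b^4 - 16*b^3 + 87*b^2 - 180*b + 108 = (b - 6)^2*(b - 3)*(b - 1)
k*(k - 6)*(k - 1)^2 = k^4 - 8*k^3 + 13*k^2 - 6*k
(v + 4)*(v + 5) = v^2 + 9*v + 20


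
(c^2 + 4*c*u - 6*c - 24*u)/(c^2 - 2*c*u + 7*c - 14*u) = (c^2 + 4*c*u - 6*c - 24*u)/(c^2 - 2*c*u + 7*c - 14*u)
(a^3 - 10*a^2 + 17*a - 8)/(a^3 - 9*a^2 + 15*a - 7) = (a - 8)/(a - 7)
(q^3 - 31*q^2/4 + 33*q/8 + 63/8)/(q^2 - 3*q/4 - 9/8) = q - 7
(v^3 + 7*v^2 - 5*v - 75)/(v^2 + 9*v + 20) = (v^2 + 2*v - 15)/(v + 4)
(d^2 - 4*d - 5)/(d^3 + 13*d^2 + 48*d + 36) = (d - 5)/(d^2 + 12*d + 36)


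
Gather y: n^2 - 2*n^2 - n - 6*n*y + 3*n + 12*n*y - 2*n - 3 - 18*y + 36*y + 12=-n^2 + y*(6*n + 18) + 9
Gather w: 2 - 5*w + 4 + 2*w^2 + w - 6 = 2*w^2 - 4*w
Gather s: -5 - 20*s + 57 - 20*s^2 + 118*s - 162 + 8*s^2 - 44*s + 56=-12*s^2 + 54*s - 54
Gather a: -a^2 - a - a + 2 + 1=-a^2 - 2*a + 3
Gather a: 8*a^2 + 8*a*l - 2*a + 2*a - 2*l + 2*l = 8*a^2 + 8*a*l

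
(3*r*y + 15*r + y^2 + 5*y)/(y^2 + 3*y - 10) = (3*r + y)/(y - 2)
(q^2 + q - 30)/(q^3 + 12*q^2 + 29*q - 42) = (q - 5)/(q^2 + 6*q - 7)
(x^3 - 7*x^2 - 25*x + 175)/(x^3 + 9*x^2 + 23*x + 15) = (x^2 - 12*x + 35)/(x^2 + 4*x + 3)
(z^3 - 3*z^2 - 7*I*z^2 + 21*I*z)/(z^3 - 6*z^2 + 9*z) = (z - 7*I)/(z - 3)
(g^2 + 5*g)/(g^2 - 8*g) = (g + 5)/(g - 8)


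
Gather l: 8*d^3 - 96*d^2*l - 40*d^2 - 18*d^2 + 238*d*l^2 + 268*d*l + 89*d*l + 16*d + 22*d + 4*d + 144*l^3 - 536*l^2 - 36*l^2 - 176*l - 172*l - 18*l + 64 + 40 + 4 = 8*d^3 - 58*d^2 + 42*d + 144*l^3 + l^2*(238*d - 572) + l*(-96*d^2 + 357*d - 366) + 108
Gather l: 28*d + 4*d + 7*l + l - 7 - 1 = 32*d + 8*l - 8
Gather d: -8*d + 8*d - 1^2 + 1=0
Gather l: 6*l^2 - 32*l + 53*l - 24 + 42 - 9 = 6*l^2 + 21*l + 9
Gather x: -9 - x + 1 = -x - 8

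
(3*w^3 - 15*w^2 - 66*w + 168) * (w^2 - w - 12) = 3*w^5 - 18*w^4 - 87*w^3 + 414*w^2 + 624*w - 2016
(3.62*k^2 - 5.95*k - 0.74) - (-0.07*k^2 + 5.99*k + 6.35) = 3.69*k^2 - 11.94*k - 7.09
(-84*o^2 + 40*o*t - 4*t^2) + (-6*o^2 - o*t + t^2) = -90*o^2 + 39*o*t - 3*t^2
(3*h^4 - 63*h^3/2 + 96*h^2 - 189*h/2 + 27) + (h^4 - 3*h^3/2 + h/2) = 4*h^4 - 33*h^3 + 96*h^2 - 94*h + 27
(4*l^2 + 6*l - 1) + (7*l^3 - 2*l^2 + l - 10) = 7*l^3 + 2*l^2 + 7*l - 11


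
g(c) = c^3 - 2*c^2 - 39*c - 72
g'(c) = 3*c^2 - 4*c - 39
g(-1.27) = -27.74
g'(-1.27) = -29.08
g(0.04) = -73.56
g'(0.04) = -39.16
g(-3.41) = -1.92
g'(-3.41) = 9.52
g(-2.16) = -7.17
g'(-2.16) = -16.36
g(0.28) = -83.05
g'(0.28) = -39.88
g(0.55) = -93.89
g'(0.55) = -40.29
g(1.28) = -123.10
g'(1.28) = -39.20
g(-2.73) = -0.78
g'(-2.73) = -5.72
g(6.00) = -162.00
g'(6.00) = 45.00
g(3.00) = -180.00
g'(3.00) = -24.00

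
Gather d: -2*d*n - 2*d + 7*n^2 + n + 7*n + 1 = d*(-2*n - 2) + 7*n^2 + 8*n + 1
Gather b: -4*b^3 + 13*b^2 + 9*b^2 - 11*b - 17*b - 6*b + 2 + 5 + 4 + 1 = -4*b^3 + 22*b^2 - 34*b + 12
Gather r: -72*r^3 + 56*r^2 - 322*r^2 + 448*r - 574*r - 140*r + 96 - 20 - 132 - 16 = -72*r^3 - 266*r^2 - 266*r - 72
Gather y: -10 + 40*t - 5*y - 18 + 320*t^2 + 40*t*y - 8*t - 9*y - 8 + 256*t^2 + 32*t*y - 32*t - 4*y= 576*t^2 + y*(72*t - 18) - 36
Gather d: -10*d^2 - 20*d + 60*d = -10*d^2 + 40*d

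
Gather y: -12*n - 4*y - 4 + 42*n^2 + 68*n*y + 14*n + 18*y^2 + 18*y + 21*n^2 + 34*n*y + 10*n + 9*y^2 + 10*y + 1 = 63*n^2 + 12*n + 27*y^2 + y*(102*n + 24) - 3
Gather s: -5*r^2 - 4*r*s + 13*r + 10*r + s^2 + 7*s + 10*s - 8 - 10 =-5*r^2 + 23*r + s^2 + s*(17 - 4*r) - 18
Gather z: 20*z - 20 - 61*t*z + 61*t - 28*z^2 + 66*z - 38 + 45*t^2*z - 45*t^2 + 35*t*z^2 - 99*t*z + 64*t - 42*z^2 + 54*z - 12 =-45*t^2 + 125*t + z^2*(35*t - 70) + z*(45*t^2 - 160*t + 140) - 70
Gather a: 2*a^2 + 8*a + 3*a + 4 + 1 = 2*a^2 + 11*a + 5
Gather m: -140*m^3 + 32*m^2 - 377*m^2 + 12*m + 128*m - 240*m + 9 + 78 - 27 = -140*m^3 - 345*m^2 - 100*m + 60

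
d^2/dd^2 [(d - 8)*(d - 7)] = 2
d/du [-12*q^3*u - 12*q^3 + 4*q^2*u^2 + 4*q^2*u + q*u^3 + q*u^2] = q*(-12*q^2 + 8*q*u + 4*q + 3*u^2 + 2*u)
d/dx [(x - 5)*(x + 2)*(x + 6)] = 3*x^2 + 6*x - 28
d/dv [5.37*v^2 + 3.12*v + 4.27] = 10.74*v + 3.12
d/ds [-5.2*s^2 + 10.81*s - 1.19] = 10.81 - 10.4*s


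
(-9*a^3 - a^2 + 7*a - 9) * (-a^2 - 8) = 9*a^5 + a^4 + 65*a^3 + 17*a^2 - 56*a + 72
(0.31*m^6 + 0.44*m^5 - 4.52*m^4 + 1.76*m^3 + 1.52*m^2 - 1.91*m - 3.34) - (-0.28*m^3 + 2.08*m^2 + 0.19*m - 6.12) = 0.31*m^6 + 0.44*m^5 - 4.52*m^4 + 2.04*m^3 - 0.56*m^2 - 2.1*m + 2.78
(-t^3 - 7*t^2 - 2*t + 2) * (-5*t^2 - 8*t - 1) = 5*t^5 + 43*t^4 + 67*t^3 + 13*t^2 - 14*t - 2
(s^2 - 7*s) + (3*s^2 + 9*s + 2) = 4*s^2 + 2*s + 2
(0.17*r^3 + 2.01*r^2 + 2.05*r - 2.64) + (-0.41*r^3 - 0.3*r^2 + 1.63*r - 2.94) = -0.24*r^3 + 1.71*r^2 + 3.68*r - 5.58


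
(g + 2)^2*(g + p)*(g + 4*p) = g^4 + 5*g^3*p + 4*g^3 + 4*g^2*p^2 + 20*g^2*p + 4*g^2 + 16*g*p^2 + 20*g*p + 16*p^2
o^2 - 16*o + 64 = (o - 8)^2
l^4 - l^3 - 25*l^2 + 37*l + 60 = (l - 4)*(l - 3)*(l + 1)*(l + 5)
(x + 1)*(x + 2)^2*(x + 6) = x^4 + 11*x^3 + 38*x^2 + 52*x + 24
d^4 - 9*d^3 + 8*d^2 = d^2*(d - 8)*(d - 1)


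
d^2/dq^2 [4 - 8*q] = 0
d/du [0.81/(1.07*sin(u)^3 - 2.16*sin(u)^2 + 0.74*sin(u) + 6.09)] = (-2.6001*sin(u)^2 + 3.4992*sin(u) - 0.5994)*cos(u)/(1.07*sin(u)^3 - 2.16*sin(u)^2 + 0.74*sin(u) + 6.09)^2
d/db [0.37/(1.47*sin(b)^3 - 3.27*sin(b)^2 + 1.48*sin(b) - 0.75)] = (-1.6317*sin(b)^2 + 2.4198*sin(b) - 0.5476)*cos(b)/(1.47*sin(b)^3 - 3.27*sin(b)^2 + 1.48*sin(b) - 0.75)^2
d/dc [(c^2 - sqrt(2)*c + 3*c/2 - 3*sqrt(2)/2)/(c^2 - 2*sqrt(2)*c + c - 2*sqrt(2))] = (-sqrt(2)*c^2 - c^2/2 - sqrt(2)*c - 3*sqrt(2)/2 - 2)/(c^4 - 4*sqrt(2)*c^3 + 2*c^3 - 8*sqrt(2)*c^2 + 9*c^2 - 4*sqrt(2)*c + 16*c + 8)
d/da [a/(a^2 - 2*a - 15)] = (a^2 - 2*a*(a - 1) - 2*a - 15)/(-a^2 + 2*a + 15)^2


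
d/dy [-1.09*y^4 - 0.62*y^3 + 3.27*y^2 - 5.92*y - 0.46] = -4.36*y^3 - 1.86*y^2 + 6.54*y - 5.92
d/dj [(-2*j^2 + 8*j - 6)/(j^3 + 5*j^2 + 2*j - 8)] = 2*(j^2 - 6*j - 26)/(j^4 + 12*j^3 + 52*j^2 + 96*j + 64)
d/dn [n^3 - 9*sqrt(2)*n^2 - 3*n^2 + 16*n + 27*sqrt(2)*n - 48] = 3*n^2 - 18*sqrt(2)*n - 6*n + 16 + 27*sqrt(2)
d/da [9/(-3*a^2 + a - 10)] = 9*(6*a - 1)/(3*a^2 - a + 10)^2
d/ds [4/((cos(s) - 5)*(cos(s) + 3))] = 8*(cos(s) - 1)*sin(s)/((cos(s) - 5)^2*(cos(s) + 3)^2)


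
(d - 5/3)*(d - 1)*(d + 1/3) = d^3 - 7*d^2/3 + 7*d/9 + 5/9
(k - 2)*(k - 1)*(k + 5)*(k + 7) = k^4 + 9*k^3 + k^2 - 81*k + 70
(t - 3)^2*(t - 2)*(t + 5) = t^4 - 3*t^3 - 19*t^2 + 87*t - 90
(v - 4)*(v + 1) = v^2 - 3*v - 4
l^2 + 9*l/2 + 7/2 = (l + 1)*(l + 7/2)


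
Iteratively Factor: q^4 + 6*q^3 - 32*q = (q + 4)*(q^3 + 2*q^2 - 8*q) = (q - 2)*(q + 4)*(q^2 + 4*q) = (q - 2)*(q + 4)^2*(q)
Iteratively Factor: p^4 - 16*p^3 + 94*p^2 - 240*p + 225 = (p - 5)*(p^3 - 11*p^2 + 39*p - 45) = (p - 5)^2*(p^2 - 6*p + 9) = (p - 5)^2*(p - 3)*(p - 3)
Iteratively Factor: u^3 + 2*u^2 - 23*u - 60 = (u - 5)*(u^2 + 7*u + 12) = (u - 5)*(u + 4)*(u + 3)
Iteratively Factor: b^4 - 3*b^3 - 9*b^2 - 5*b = (b)*(b^3 - 3*b^2 - 9*b - 5) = b*(b + 1)*(b^2 - 4*b - 5) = b*(b - 5)*(b + 1)*(b + 1)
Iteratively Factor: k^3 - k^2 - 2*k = (k + 1)*(k^2 - 2*k) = k*(k + 1)*(k - 2)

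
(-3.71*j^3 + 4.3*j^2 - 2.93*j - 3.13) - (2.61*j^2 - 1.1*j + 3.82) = -3.71*j^3 + 1.69*j^2 - 1.83*j - 6.95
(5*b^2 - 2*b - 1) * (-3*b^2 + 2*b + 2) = -15*b^4 + 16*b^3 + 9*b^2 - 6*b - 2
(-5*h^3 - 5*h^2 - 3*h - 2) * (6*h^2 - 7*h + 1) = -30*h^5 + 5*h^4 + 12*h^3 + 4*h^2 + 11*h - 2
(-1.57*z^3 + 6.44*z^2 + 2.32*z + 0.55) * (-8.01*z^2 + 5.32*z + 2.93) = 12.5757*z^5 - 59.9368*z^4 + 11.0775*z^3 + 26.8061*z^2 + 9.7236*z + 1.6115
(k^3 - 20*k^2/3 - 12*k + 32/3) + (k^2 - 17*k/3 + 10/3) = k^3 - 17*k^2/3 - 53*k/3 + 14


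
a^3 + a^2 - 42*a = a*(a - 6)*(a + 7)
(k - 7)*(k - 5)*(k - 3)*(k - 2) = k^4 - 17*k^3 + 101*k^2 - 247*k + 210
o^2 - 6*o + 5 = (o - 5)*(o - 1)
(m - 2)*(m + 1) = m^2 - m - 2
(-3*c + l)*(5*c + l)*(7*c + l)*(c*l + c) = -105*c^4*l - 105*c^4 - c^3*l^2 - c^3*l + 9*c^2*l^3 + 9*c^2*l^2 + c*l^4 + c*l^3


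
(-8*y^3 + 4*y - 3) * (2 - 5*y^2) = 40*y^5 - 36*y^3 + 15*y^2 + 8*y - 6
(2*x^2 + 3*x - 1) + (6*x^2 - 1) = 8*x^2 + 3*x - 2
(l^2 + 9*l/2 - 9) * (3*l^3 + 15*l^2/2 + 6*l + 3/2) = 3*l^5 + 21*l^4 + 51*l^3/4 - 39*l^2 - 189*l/4 - 27/2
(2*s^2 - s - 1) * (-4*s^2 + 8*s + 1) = -8*s^4 + 20*s^3 - 2*s^2 - 9*s - 1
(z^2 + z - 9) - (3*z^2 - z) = -2*z^2 + 2*z - 9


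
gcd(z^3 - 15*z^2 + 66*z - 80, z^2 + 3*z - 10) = z - 2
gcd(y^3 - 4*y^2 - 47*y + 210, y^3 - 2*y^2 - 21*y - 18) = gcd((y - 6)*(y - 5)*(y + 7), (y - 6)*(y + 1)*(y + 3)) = y - 6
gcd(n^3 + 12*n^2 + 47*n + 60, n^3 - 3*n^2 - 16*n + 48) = n + 4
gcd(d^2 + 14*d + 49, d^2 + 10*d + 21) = d + 7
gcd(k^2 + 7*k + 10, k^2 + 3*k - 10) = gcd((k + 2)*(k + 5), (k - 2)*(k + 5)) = k + 5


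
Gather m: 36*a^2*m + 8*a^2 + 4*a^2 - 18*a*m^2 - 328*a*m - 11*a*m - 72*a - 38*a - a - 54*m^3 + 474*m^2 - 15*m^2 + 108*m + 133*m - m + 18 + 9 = 12*a^2 - 111*a - 54*m^3 + m^2*(459 - 18*a) + m*(36*a^2 - 339*a + 240) + 27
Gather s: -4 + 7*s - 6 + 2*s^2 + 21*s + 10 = 2*s^2 + 28*s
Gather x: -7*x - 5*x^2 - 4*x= -5*x^2 - 11*x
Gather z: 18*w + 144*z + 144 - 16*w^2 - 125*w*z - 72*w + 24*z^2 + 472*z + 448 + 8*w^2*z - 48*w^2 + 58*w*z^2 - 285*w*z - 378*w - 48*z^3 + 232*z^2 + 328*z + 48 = -64*w^2 - 432*w - 48*z^3 + z^2*(58*w + 256) + z*(8*w^2 - 410*w + 944) + 640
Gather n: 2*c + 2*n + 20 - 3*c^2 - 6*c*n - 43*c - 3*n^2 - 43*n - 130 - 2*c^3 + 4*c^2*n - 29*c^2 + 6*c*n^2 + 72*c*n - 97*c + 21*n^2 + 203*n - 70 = -2*c^3 - 32*c^2 - 138*c + n^2*(6*c + 18) + n*(4*c^2 + 66*c + 162) - 180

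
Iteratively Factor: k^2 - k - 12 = (k - 4)*(k + 3)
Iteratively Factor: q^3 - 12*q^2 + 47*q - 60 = (q - 4)*(q^2 - 8*q + 15) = (q - 4)*(q - 3)*(q - 5)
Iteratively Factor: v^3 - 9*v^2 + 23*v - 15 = (v - 1)*(v^2 - 8*v + 15) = (v - 3)*(v - 1)*(v - 5)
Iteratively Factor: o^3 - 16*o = (o)*(o^2 - 16) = o*(o - 4)*(o + 4)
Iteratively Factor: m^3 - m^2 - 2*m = (m + 1)*(m^2 - 2*m) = m*(m + 1)*(m - 2)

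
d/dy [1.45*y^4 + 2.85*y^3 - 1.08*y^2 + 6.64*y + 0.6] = 5.8*y^3 + 8.55*y^2 - 2.16*y + 6.64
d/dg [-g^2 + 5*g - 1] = 5 - 2*g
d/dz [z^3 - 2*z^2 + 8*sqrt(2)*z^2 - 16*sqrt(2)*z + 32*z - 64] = 3*z^2 - 4*z + 16*sqrt(2)*z - 16*sqrt(2) + 32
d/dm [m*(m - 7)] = 2*m - 7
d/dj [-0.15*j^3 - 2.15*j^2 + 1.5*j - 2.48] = -0.45*j^2 - 4.3*j + 1.5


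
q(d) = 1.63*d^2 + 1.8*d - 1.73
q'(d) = 3.26*d + 1.8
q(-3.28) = 9.90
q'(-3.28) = -8.89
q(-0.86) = -2.07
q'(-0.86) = -1.00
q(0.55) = -0.25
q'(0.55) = 3.59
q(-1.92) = 0.82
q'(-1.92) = -4.46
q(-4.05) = 17.72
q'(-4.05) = -11.40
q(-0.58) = -2.23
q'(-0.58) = -0.09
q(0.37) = -0.84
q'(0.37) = 3.01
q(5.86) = 64.79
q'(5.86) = 20.90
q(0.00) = -1.73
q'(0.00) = 1.80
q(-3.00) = 7.54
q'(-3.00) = -7.98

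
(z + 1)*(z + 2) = z^2 + 3*z + 2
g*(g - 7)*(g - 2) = g^3 - 9*g^2 + 14*g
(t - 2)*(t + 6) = t^2 + 4*t - 12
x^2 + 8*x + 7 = (x + 1)*(x + 7)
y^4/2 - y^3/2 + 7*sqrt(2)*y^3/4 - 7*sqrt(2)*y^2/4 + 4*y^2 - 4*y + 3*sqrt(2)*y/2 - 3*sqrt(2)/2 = (y/2 + sqrt(2)/2)*(y - 1)*(y + sqrt(2))*(y + 3*sqrt(2)/2)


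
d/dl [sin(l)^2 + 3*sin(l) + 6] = (2*sin(l) + 3)*cos(l)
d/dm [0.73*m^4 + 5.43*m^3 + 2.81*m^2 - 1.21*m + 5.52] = 2.92*m^3 + 16.29*m^2 + 5.62*m - 1.21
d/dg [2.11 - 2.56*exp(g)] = -2.56*exp(g)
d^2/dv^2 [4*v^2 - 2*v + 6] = 8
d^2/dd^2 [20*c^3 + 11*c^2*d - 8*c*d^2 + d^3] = -16*c + 6*d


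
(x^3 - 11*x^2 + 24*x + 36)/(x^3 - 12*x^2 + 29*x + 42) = (x - 6)/(x - 7)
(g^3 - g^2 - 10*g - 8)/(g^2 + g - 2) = (g^2 - 3*g - 4)/(g - 1)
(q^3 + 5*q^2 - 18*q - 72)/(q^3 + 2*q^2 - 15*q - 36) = (q + 6)/(q + 3)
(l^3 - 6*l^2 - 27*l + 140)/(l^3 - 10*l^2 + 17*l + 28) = (l + 5)/(l + 1)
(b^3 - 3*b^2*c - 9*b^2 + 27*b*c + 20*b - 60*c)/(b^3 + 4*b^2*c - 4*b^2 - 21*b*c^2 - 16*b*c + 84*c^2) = (b - 5)/(b + 7*c)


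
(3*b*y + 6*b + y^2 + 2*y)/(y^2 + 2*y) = (3*b + y)/y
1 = 1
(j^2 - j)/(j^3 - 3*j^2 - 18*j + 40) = j*(j - 1)/(j^3 - 3*j^2 - 18*j + 40)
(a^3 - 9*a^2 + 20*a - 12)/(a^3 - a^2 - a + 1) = (a^2 - 8*a + 12)/(a^2 - 1)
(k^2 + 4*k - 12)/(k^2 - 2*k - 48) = (k - 2)/(k - 8)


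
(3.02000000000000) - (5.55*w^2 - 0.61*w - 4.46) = -5.55*w^2 + 0.61*w + 7.48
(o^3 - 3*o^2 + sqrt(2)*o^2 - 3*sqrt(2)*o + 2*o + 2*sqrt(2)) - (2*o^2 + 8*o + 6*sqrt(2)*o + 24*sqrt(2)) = o^3 - 5*o^2 + sqrt(2)*o^2 - 9*sqrt(2)*o - 6*o - 22*sqrt(2)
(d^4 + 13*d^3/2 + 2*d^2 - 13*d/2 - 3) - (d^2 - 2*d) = d^4 + 13*d^3/2 + d^2 - 9*d/2 - 3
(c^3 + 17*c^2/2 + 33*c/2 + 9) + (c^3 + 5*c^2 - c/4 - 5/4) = 2*c^3 + 27*c^2/2 + 65*c/4 + 31/4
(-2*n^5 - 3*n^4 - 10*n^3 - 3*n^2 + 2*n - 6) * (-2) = 4*n^5 + 6*n^4 + 20*n^3 + 6*n^2 - 4*n + 12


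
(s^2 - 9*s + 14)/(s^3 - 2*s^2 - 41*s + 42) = (s - 2)/(s^2 + 5*s - 6)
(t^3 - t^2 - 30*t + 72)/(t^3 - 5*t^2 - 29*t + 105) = (t^2 + 2*t - 24)/(t^2 - 2*t - 35)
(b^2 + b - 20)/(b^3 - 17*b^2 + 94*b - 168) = (b + 5)/(b^2 - 13*b + 42)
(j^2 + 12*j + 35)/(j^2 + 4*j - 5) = (j + 7)/(j - 1)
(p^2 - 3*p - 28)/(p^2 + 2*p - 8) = (p - 7)/(p - 2)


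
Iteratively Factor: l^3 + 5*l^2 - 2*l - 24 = (l + 3)*(l^2 + 2*l - 8) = (l + 3)*(l + 4)*(l - 2)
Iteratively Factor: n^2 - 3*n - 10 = (n - 5)*(n + 2)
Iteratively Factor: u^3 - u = (u + 1)*(u^2 - u) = (u - 1)*(u + 1)*(u)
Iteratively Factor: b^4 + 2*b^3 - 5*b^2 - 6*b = (b + 1)*(b^3 + b^2 - 6*b) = (b + 1)*(b + 3)*(b^2 - 2*b) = (b - 2)*(b + 1)*(b + 3)*(b)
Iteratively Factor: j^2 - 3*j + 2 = (j - 1)*(j - 2)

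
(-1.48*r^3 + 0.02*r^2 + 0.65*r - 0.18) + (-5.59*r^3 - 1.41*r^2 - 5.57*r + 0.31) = -7.07*r^3 - 1.39*r^2 - 4.92*r + 0.13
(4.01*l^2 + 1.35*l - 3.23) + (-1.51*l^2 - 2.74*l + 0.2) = 2.5*l^2 - 1.39*l - 3.03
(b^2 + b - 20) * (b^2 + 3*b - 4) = b^4 + 4*b^3 - 21*b^2 - 64*b + 80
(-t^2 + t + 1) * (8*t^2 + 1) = -8*t^4 + 8*t^3 + 7*t^2 + t + 1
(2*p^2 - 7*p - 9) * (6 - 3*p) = -6*p^3 + 33*p^2 - 15*p - 54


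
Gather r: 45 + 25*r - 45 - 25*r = 0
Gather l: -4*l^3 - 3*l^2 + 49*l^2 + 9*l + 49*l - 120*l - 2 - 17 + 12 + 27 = -4*l^3 + 46*l^2 - 62*l + 20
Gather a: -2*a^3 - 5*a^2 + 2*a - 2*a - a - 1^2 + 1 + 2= -2*a^3 - 5*a^2 - a + 2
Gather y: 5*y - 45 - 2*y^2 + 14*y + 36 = -2*y^2 + 19*y - 9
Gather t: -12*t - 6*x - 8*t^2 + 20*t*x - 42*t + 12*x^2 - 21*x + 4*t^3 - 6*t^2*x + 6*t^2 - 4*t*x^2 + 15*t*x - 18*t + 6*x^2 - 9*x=4*t^3 + t^2*(-6*x - 2) + t*(-4*x^2 + 35*x - 72) + 18*x^2 - 36*x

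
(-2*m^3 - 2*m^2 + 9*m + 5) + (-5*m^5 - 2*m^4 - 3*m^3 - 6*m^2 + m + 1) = -5*m^5 - 2*m^4 - 5*m^3 - 8*m^2 + 10*m + 6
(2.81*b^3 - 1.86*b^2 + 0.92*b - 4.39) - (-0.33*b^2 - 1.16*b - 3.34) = 2.81*b^3 - 1.53*b^2 + 2.08*b - 1.05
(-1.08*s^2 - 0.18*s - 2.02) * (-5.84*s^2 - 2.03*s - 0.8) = 6.3072*s^4 + 3.2436*s^3 + 13.0262*s^2 + 4.2446*s + 1.616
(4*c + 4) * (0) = 0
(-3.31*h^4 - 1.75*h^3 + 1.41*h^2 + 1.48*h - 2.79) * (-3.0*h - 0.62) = 9.93*h^5 + 7.3022*h^4 - 3.145*h^3 - 5.3142*h^2 + 7.4524*h + 1.7298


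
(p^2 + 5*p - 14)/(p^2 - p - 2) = (p + 7)/(p + 1)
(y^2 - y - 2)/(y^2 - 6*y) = (y^2 - y - 2)/(y*(y - 6))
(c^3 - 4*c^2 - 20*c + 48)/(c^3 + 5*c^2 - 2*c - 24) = (c - 6)/(c + 3)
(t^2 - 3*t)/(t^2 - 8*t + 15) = t/(t - 5)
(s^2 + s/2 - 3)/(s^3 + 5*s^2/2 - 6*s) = (s + 2)/(s*(s + 4))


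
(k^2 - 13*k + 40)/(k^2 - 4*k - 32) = (k - 5)/(k + 4)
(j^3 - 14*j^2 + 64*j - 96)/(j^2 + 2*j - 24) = (j^2 - 10*j + 24)/(j + 6)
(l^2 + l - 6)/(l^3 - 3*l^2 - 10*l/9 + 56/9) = 9*(l + 3)/(9*l^2 - 9*l - 28)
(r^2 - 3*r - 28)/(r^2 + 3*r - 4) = (r - 7)/(r - 1)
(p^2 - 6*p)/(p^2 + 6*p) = (p - 6)/(p + 6)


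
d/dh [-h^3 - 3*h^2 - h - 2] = -3*h^2 - 6*h - 1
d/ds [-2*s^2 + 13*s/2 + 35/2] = 13/2 - 4*s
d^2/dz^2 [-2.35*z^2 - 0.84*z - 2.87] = -4.70000000000000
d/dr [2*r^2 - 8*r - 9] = 4*r - 8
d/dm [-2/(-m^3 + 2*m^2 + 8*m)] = 2*(-3*m^2 + 4*m + 8)/(m^2*(-m^2 + 2*m + 8)^2)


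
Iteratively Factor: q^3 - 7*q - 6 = (q - 3)*(q^2 + 3*q + 2) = (q - 3)*(q + 2)*(q + 1)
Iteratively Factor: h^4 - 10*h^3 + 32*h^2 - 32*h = (h - 4)*(h^3 - 6*h^2 + 8*h) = (h - 4)*(h - 2)*(h^2 - 4*h) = h*(h - 4)*(h - 2)*(h - 4)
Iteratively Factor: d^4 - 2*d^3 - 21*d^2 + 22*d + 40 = (d + 1)*(d^3 - 3*d^2 - 18*d + 40) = (d - 5)*(d + 1)*(d^2 + 2*d - 8) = (d - 5)*(d + 1)*(d + 4)*(d - 2)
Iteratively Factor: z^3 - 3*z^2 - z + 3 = (z + 1)*(z^2 - 4*z + 3) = (z - 3)*(z + 1)*(z - 1)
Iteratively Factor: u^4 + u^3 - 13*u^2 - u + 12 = (u + 4)*(u^3 - 3*u^2 - u + 3) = (u + 1)*(u + 4)*(u^2 - 4*u + 3) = (u - 3)*(u + 1)*(u + 4)*(u - 1)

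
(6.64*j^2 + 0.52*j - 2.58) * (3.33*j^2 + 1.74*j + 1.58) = 22.1112*j^4 + 13.2852*j^3 + 2.8046*j^2 - 3.6676*j - 4.0764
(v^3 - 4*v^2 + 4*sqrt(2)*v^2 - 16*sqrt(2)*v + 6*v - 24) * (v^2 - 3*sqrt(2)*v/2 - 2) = v^5 - 4*v^4 + 5*sqrt(2)*v^4/2 - 10*sqrt(2)*v^3 - 8*v^3 - 17*sqrt(2)*v^2 + 32*v^2 - 12*v + 68*sqrt(2)*v + 48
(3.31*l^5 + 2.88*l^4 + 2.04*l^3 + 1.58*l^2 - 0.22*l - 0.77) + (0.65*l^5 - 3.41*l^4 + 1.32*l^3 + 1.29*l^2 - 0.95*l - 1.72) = 3.96*l^5 - 0.53*l^4 + 3.36*l^3 + 2.87*l^2 - 1.17*l - 2.49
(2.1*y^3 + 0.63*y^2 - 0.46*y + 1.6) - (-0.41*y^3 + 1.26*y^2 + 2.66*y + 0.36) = 2.51*y^3 - 0.63*y^2 - 3.12*y + 1.24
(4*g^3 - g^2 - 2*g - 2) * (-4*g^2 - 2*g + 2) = -16*g^5 - 4*g^4 + 18*g^3 + 10*g^2 - 4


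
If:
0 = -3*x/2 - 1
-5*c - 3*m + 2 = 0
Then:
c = 2/5 - 3*m/5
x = -2/3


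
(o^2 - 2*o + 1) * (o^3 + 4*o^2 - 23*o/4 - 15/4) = o^5 + 2*o^4 - 51*o^3/4 + 47*o^2/4 + 7*o/4 - 15/4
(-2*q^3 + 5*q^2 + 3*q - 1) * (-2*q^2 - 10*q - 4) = 4*q^5 + 10*q^4 - 48*q^3 - 48*q^2 - 2*q + 4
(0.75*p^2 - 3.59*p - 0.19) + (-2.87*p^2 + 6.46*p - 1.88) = -2.12*p^2 + 2.87*p - 2.07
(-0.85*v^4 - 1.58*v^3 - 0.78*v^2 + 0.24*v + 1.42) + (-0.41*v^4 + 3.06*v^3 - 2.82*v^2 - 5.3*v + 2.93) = -1.26*v^4 + 1.48*v^3 - 3.6*v^2 - 5.06*v + 4.35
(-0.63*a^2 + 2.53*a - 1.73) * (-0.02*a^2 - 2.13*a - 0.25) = 0.0126*a^4 + 1.2913*a^3 - 5.1968*a^2 + 3.0524*a + 0.4325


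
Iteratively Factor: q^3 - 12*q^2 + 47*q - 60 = (q - 4)*(q^2 - 8*q + 15) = (q - 4)*(q - 3)*(q - 5)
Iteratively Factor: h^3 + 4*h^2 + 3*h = (h + 1)*(h^2 + 3*h) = h*(h + 1)*(h + 3)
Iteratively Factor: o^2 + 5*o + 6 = (o + 3)*(o + 2)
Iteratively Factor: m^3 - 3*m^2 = (m)*(m^2 - 3*m) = m*(m - 3)*(m)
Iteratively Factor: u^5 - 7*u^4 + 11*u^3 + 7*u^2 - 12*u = (u + 1)*(u^4 - 8*u^3 + 19*u^2 - 12*u) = u*(u + 1)*(u^3 - 8*u^2 + 19*u - 12) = u*(u - 3)*(u + 1)*(u^2 - 5*u + 4) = u*(u - 3)*(u - 1)*(u + 1)*(u - 4)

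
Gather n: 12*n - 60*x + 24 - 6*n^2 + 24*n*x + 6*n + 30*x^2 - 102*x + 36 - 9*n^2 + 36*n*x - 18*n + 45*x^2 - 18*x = -15*n^2 + 60*n*x + 75*x^2 - 180*x + 60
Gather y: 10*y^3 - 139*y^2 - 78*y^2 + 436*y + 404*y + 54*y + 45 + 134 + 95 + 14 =10*y^3 - 217*y^2 + 894*y + 288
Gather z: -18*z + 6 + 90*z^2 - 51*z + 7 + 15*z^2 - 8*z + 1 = 105*z^2 - 77*z + 14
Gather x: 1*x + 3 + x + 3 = 2*x + 6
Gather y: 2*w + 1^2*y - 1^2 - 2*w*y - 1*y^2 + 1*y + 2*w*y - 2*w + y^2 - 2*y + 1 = 0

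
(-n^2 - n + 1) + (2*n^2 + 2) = n^2 - n + 3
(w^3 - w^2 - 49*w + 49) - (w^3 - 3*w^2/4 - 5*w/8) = -w^2/4 - 387*w/8 + 49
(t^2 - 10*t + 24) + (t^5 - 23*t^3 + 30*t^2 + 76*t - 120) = t^5 - 23*t^3 + 31*t^2 + 66*t - 96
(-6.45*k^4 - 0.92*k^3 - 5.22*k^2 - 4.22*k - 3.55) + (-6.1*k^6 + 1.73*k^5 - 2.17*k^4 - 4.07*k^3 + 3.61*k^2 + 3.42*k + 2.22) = -6.1*k^6 + 1.73*k^5 - 8.62*k^4 - 4.99*k^3 - 1.61*k^2 - 0.8*k - 1.33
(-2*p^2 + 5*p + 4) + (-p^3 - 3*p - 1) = -p^3 - 2*p^2 + 2*p + 3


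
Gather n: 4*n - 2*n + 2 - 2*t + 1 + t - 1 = 2*n - t + 2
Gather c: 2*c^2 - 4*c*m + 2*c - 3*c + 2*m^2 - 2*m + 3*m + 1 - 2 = 2*c^2 + c*(-4*m - 1) + 2*m^2 + m - 1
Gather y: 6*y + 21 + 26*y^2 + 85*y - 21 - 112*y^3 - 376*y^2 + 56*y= -112*y^3 - 350*y^2 + 147*y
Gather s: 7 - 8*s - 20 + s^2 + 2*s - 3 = s^2 - 6*s - 16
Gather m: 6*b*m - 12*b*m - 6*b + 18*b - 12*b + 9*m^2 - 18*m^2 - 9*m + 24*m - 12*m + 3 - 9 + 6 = -9*m^2 + m*(3 - 6*b)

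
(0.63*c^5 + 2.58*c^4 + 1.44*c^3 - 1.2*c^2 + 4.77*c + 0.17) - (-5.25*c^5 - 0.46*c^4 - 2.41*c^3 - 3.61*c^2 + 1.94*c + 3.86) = 5.88*c^5 + 3.04*c^4 + 3.85*c^3 + 2.41*c^2 + 2.83*c - 3.69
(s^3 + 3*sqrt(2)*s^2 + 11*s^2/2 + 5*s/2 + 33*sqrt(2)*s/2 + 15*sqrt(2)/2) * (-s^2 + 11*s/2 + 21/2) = -s^5 - 3*sqrt(2)*s^4 + 153*s^3/4 + 143*s^2/2 + 459*sqrt(2)*s^2/4 + 105*s/4 + 429*sqrt(2)*s/2 + 315*sqrt(2)/4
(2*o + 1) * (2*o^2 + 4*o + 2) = 4*o^3 + 10*o^2 + 8*o + 2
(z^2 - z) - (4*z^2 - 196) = -3*z^2 - z + 196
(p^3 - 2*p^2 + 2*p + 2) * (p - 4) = p^4 - 6*p^3 + 10*p^2 - 6*p - 8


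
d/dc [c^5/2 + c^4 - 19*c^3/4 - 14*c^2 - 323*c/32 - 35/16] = 5*c^4/2 + 4*c^3 - 57*c^2/4 - 28*c - 323/32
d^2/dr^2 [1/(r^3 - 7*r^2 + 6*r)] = 2*(r*(7 - 3*r)*(r^2 - 7*r + 6) + (3*r^2 - 14*r + 6)^2)/(r^3*(r^2 - 7*r + 6)^3)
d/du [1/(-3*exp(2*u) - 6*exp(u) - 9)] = 2*(exp(u) + 1)*exp(u)/(3*(exp(2*u) + 2*exp(u) + 3)^2)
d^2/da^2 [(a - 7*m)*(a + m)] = 2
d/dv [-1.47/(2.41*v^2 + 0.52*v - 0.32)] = (7.0854*v + 0.7644)/(2.41*v^2 + 0.52*v - 0.32)^2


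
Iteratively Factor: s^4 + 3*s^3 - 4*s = (s)*(s^3 + 3*s^2 - 4) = s*(s + 2)*(s^2 + s - 2) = s*(s - 1)*(s + 2)*(s + 2)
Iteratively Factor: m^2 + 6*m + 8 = (m + 2)*(m + 4)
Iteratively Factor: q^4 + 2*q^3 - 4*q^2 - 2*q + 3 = (q - 1)*(q^3 + 3*q^2 - q - 3) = (q - 1)^2*(q^2 + 4*q + 3) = (q - 1)^2*(q + 3)*(q + 1)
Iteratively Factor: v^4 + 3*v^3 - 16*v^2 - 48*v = (v - 4)*(v^3 + 7*v^2 + 12*v) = v*(v - 4)*(v^2 + 7*v + 12) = v*(v - 4)*(v + 3)*(v + 4)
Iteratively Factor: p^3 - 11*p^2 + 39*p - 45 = (p - 3)*(p^2 - 8*p + 15) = (p - 5)*(p - 3)*(p - 3)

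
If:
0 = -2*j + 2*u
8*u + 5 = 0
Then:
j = -5/8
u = -5/8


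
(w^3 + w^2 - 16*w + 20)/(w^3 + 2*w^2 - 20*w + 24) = (w + 5)/(w + 6)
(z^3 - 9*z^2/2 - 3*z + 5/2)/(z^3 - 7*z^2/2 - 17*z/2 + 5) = (z + 1)/(z + 2)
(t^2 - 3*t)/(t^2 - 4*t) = (t - 3)/(t - 4)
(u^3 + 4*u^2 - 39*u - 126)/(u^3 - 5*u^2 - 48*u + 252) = (u + 3)/(u - 6)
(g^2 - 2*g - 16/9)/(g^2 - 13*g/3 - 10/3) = (g - 8/3)/(g - 5)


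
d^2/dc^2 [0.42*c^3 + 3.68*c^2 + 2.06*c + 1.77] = 2.52*c + 7.36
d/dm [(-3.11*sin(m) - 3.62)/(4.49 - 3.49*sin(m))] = -26.5977*cos(m)/(3.49*sin(m) - 4.49)^2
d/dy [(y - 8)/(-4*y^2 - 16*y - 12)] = (-y^2 - 4*y + 2*(y - 8)*(y + 2) - 3)/(4*(y^2 + 4*y + 3)^2)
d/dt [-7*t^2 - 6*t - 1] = -14*t - 6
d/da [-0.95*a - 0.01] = -0.950000000000000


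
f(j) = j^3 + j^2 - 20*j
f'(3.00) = 13.00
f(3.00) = -24.00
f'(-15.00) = 625.00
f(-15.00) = -2850.00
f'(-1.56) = -15.82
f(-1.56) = 29.84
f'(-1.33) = -17.35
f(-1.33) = 26.02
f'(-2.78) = -2.37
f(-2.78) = 41.84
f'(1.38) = -11.53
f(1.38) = -23.07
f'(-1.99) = -12.10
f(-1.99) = 35.88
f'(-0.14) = -20.22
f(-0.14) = 2.82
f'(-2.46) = -6.77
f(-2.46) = 40.36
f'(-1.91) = -12.88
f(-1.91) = 34.88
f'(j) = 3*j^2 + 2*j - 20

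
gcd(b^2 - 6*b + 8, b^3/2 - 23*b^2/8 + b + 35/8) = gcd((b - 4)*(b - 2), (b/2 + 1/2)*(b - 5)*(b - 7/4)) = 1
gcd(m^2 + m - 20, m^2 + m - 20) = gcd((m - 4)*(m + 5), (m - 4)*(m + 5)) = m^2 + m - 20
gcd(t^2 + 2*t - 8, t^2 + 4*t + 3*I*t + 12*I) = t + 4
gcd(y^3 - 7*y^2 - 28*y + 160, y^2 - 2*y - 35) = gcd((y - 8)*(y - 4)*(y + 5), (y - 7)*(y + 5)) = y + 5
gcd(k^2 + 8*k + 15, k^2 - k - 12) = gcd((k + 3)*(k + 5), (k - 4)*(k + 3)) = k + 3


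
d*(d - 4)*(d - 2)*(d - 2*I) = d^4 - 6*d^3 - 2*I*d^3 + 8*d^2 + 12*I*d^2 - 16*I*d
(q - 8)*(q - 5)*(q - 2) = q^3 - 15*q^2 + 66*q - 80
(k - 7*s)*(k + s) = k^2 - 6*k*s - 7*s^2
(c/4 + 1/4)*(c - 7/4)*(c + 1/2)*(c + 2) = c^4/4 + 7*c^3/16 - 21*c^2/32 - 41*c/32 - 7/16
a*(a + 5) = a^2 + 5*a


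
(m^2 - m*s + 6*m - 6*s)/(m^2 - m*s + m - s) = (m + 6)/(m + 1)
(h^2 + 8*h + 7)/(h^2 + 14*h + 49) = (h + 1)/(h + 7)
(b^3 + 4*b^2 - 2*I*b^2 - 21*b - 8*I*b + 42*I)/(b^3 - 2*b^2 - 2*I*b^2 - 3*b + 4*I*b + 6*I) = (b + 7)/(b + 1)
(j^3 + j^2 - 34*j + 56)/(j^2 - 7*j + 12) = (j^2 + 5*j - 14)/(j - 3)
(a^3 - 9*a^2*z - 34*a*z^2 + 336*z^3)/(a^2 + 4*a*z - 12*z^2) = (-a^2 + 15*a*z - 56*z^2)/(-a + 2*z)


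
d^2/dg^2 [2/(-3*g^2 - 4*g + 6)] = 4*(9*g^2 + 12*g - 4*(3*g + 2)^2 - 18)/(3*g^2 + 4*g - 6)^3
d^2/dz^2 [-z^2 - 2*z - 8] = -2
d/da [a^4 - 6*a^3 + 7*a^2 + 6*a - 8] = 4*a^3 - 18*a^2 + 14*a + 6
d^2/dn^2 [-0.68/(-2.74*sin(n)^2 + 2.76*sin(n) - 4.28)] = (-20.420672*sin(n)^4 + 15.427296*sin(n)^3 + 57.349024*sin(n)^2 - 38.887296*sin(n) - 5.589056)/(2.74*sin(n)^2 - 2.76*sin(n) + 4.28)^3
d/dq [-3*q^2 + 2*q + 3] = 2 - 6*q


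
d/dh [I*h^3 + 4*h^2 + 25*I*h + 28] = 3*I*h^2 + 8*h + 25*I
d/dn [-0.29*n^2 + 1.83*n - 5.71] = 1.83 - 0.58*n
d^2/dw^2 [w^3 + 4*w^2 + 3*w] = 6*w + 8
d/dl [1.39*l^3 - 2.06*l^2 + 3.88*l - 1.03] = 4.17*l^2 - 4.12*l + 3.88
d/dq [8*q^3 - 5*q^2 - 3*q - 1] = 24*q^2 - 10*q - 3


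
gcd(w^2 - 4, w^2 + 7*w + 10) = w + 2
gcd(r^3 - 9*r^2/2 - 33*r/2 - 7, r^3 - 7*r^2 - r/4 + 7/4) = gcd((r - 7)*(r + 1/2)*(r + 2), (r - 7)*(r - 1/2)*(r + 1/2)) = r^2 - 13*r/2 - 7/2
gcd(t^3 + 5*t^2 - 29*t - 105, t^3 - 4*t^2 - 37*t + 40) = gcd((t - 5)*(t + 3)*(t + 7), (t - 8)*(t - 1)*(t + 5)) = 1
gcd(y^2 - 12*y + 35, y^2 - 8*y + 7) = y - 7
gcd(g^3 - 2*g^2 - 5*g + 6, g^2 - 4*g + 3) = g^2 - 4*g + 3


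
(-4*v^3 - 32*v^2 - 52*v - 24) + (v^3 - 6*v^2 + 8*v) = -3*v^3 - 38*v^2 - 44*v - 24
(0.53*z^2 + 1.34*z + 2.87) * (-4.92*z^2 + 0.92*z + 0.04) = -2.6076*z^4 - 6.1052*z^3 - 12.8664*z^2 + 2.694*z + 0.1148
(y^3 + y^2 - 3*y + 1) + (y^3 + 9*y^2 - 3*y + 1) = 2*y^3 + 10*y^2 - 6*y + 2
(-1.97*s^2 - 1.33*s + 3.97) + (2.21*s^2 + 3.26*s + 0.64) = 0.24*s^2 + 1.93*s + 4.61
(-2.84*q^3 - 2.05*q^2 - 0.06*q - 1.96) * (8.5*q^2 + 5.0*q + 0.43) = -24.14*q^5 - 31.625*q^4 - 11.9812*q^3 - 17.8415*q^2 - 9.8258*q - 0.8428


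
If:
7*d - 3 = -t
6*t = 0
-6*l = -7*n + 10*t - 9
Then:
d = 3/7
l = 7*n/6 + 3/2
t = 0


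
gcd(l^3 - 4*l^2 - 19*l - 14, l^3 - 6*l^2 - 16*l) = l + 2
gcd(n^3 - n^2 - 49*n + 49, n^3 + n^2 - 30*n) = 1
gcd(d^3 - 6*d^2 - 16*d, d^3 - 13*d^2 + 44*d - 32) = d - 8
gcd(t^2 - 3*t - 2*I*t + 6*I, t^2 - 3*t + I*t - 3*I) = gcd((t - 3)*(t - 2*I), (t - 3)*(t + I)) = t - 3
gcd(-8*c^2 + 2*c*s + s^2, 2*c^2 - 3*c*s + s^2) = -2*c + s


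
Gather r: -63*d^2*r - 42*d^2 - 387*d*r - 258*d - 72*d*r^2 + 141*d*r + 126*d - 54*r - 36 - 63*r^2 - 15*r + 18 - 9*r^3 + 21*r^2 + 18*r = -42*d^2 - 132*d - 9*r^3 + r^2*(-72*d - 42) + r*(-63*d^2 - 246*d - 51) - 18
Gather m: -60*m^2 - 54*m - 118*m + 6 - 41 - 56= -60*m^2 - 172*m - 91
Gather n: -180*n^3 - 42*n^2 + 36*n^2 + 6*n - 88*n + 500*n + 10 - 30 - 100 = -180*n^3 - 6*n^2 + 418*n - 120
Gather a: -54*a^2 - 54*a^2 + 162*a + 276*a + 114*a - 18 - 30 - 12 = -108*a^2 + 552*a - 60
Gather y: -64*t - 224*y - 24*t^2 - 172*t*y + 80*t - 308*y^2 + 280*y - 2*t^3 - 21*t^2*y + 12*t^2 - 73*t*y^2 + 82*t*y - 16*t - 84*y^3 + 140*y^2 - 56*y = -2*t^3 - 12*t^2 - 84*y^3 + y^2*(-73*t - 168) + y*(-21*t^2 - 90*t)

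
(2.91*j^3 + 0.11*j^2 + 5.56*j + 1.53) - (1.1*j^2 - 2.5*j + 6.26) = 2.91*j^3 - 0.99*j^2 + 8.06*j - 4.73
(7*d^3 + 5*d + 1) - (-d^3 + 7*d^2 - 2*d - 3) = 8*d^3 - 7*d^2 + 7*d + 4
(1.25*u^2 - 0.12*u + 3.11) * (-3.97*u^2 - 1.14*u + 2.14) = -4.9625*u^4 - 0.9486*u^3 - 9.5349*u^2 - 3.8022*u + 6.6554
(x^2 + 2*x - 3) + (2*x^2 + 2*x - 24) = 3*x^2 + 4*x - 27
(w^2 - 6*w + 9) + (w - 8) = w^2 - 5*w + 1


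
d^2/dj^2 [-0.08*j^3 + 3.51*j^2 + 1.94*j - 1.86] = 7.02 - 0.48*j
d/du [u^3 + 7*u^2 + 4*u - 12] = 3*u^2 + 14*u + 4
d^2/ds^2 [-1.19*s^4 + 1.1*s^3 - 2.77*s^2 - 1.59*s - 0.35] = -14.28*s^2 + 6.6*s - 5.54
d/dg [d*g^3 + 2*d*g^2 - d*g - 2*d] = d*(3*g^2 + 4*g - 1)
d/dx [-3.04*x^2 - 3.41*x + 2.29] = -6.08*x - 3.41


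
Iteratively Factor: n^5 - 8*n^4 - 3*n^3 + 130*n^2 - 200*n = (n)*(n^4 - 8*n^3 - 3*n^2 + 130*n - 200) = n*(n - 5)*(n^3 - 3*n^2 - 18*n + 40) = n*(n - 5)*(n + 4)*(n^2 - 7*n + 10) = n*(n - 5)*(n - 2)*(n + 4)*(n - 5)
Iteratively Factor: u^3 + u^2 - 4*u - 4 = (u - 2)*(u^2 + 3*u + 2) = (u - 2)*(u + 2)*(u + 1)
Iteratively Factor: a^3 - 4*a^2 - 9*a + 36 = (a - 4)*(a^2 - 9) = (a - 4)*(a + 3)*(a - 3)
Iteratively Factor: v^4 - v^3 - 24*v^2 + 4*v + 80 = (v + 2)*(v^3 - 3*v^2 - 18*v + 40) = (v - 2)*(v + 2)*(v^2 - v - 20) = (v - 2)*(v + 2)*(v + 4)*(v - 5)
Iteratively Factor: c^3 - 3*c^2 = (c)*(c^2 - 3*c) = c^2*(c - 3)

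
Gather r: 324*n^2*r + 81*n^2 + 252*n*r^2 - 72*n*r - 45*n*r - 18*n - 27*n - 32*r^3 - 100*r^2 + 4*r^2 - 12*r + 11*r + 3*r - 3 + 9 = 81*n^2 - 45*n - 32*r^3 + r^2*(252*n - 96) + r*(324*n^2 - 117*n + 2) + 6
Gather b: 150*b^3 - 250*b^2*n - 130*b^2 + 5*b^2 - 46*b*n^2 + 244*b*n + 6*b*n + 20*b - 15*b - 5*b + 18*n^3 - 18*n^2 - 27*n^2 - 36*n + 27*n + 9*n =150*b^3 + b^2*(-250*n - 125) + b*(-46*n^2 + 250*n) + 18*n^3 - 45*n^2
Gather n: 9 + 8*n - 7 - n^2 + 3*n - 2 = -n^2 + 11*n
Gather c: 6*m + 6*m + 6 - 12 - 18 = 12*m - 24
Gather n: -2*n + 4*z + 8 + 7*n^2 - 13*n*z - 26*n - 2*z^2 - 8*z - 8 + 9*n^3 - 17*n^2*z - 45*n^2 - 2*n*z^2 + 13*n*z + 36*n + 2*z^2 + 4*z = 9*n^3 + n^2*(-17*z - 38) + n*(8 - 2*z^2)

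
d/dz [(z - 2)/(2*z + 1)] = 5/(2*z + 1)^2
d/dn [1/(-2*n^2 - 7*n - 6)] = (4*n + 7)/(2*n^2 + 7*n + 6)^2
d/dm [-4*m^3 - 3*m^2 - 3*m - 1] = -12*m^2 - 6*m - 3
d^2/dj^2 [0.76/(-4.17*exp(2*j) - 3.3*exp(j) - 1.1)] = (-0.76*(8.34*exp(j) + 3.3)*(16.68*exp(j) + 6.6)*exp(j) + (12.6768*exp(j) + 2.508)*(4.17*exp(2*j) + 3.3*exp(j) + 1.1))*exp(j)/(4.17*exp(2*j) + 3.3*exp(j) + 1.1)^3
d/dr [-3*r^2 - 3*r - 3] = -6*r - 3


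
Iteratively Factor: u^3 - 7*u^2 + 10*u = (u - 5)*(u^2 - 2*u) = u*(u - 5)*(u - 2)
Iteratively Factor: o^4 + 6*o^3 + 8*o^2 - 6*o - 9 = (o + 3)*(o^3 + 3*o^2 - o - 3) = (o + 3)^2*(o^2 - 1) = (o - 1)*(o + 3)^2*(o + 1)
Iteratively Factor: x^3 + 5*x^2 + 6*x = (x + 2)*(x^2 + 3*x) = x*(x + 2)*(x + 3)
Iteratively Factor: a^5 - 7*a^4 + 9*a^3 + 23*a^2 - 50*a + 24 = (a - 3)*(a^4 - 4*a^3 - 3*a^2 + 14*a - 8) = (a - 4)*(a - 3)*(a^3 - 3*a + 2) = (a - 4)*(a - 3)*(a - 1)*(a^2 + a - 2) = (a - 4)*(a - 3)*(a - 1)*(a + 2)*(a - 1)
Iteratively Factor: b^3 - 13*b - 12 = (b - 4)*(b^2 + 4*b + 3) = (b - 4)*(b + 1)*(b + 3)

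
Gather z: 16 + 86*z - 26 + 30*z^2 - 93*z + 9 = 30*z^2 - 7*z - 1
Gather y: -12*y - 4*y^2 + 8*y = -4*y^2 - 4*y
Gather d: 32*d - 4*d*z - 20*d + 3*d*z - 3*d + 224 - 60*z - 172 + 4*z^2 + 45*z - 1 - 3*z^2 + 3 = d*(9 - z) + z^2 - 15*z + 54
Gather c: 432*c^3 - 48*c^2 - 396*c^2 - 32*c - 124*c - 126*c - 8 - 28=432*c^3 - 444*c^2 - 282*c - 36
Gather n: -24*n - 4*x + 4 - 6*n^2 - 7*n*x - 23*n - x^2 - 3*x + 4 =-6*n^2 + n*(-7*x - 47) - x^2 - 7*x + 8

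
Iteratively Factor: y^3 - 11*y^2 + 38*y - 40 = (y - 2)*(y^2 - 9*y + 20) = (y - 5)*(y - 2)*(y - 4)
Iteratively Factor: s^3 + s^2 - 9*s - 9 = (s + 1)*(s^2 - 9) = (s + 1)*(s + 3)*(s - 3)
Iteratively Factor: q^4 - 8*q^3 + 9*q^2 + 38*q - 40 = (q - 5)*(q^3 - 3*q^2 - 6*q + 8) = (q - 5)*(q - 1)*(q^2 - 2*q - 8) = (q - 5)*(q - 1)*(q + 2)*(q - 4)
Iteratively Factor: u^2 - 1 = (u - 1)*(u + 1)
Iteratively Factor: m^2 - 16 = (m - 4)*(m + 4)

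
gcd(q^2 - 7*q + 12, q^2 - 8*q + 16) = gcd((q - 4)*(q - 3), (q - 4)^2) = q - 4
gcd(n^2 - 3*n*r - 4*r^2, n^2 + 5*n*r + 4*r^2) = n + r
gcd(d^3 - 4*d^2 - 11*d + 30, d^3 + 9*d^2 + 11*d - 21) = d + 3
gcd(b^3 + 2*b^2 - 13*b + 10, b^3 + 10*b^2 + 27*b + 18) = 1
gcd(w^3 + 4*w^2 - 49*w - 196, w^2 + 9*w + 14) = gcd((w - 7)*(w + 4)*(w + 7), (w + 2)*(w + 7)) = w + 7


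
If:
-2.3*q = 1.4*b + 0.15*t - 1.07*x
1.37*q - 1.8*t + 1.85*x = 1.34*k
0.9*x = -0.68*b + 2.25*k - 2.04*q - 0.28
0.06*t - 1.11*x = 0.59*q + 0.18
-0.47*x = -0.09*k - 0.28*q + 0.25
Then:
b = -0.76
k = 0.05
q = 0.31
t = -0.14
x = -0.34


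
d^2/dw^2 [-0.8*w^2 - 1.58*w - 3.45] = -1.60000000000000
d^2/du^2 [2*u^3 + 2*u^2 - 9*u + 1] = 12*u + 4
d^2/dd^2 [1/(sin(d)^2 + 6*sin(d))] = 2*(-2*sin(d) - 9 - 15/sin(d) + 18/sin(d)^2 + 36/sin(d)^3)/(sin(d) + 6)^3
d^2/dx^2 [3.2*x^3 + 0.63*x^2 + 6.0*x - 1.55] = 19.2*x + 1.26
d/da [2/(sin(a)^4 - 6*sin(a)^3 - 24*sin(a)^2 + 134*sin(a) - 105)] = 4*(-2*sin(a)^3 + 9*sin(a)^2 + 24*sin(a) - 67)*cos(a)/((sin(a) - 7)^2*(sin(a) - 3)^2*(sin(a) - 1)^2*(sin(a) + 5)^2)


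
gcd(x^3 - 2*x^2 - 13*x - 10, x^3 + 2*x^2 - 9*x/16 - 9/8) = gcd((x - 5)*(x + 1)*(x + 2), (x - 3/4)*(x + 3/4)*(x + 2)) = x + 2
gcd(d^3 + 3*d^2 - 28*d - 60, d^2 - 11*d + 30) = d - 5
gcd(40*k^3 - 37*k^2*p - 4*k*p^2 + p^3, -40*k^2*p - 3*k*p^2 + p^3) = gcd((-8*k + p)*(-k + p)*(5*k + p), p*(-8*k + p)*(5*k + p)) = -40*k^2 - 3*k*p + p^2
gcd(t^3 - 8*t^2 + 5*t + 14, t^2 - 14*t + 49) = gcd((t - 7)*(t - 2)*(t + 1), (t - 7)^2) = t - 7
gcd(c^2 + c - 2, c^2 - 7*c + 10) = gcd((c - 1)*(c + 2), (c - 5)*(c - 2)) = 1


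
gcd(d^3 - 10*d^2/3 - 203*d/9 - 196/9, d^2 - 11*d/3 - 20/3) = d + 4/3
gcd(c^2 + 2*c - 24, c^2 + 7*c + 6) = c + 6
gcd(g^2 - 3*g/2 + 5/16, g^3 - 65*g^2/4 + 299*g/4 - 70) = g - 5/4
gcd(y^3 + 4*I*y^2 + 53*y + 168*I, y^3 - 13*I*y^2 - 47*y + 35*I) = y - 7*I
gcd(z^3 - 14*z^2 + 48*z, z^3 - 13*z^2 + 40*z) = z^2 - 8*z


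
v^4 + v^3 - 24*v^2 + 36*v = v*(v - 3)*(v - 2)*(v + 6)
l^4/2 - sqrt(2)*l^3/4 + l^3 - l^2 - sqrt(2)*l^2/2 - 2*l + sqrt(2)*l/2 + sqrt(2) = (l/2 + sqrt(2)/2)*(l + 2)*(l - sqrt(2))*(l - sqrt(2)/2)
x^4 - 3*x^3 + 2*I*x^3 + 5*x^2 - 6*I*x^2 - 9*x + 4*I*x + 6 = (x - 2)*(x - 1)*(x - I)*(x + 3*I)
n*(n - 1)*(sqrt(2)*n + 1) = sqrt(2)*n^3 - sqrt(2)*n^2 + n^2 - n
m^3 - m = m*(m - 1)*(m + 1)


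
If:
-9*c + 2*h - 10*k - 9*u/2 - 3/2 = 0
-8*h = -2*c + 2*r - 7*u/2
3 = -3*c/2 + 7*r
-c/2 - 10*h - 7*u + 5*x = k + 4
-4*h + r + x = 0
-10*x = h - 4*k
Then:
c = 38485/11316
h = 265/11316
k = -30025/11316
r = 8731/7544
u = -2317/1886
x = -24073/22632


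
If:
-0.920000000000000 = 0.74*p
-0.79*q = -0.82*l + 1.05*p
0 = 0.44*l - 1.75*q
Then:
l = -2.10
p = -1.24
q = -0.53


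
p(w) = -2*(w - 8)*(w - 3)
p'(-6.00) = 46.00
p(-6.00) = -252.00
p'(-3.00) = 34.00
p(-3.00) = -132.00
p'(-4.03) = 38.12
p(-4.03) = -169.14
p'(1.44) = 16.24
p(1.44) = -20.47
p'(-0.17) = 22.68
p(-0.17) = -51.80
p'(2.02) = 13.92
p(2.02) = -11.72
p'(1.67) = 15.32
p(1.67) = -16.84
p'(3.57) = 7.72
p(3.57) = 5.05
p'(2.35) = 12.60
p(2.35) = -7.34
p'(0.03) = 21.88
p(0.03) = -47.34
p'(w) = 22 - 4*w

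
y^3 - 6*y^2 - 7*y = y*(y - 7)*(y + 1)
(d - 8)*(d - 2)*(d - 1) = d^3 - 11*d^2 + 26*d - 16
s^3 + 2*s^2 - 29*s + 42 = (s - 3)*(s - 2)*(s + 7)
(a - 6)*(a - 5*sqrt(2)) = a^2 - 5*sqrt(2)*a - 6*a + 30*sqrt(2)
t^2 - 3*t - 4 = (t - 4)*(t + 1)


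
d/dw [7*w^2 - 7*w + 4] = 14*w - 7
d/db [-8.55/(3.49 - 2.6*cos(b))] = 22.23*sin(b)/(2.6*cos(b) - 3.49)^2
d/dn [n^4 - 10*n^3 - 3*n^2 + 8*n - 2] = 4*n^3 - 30*n^2 - 6*n + 8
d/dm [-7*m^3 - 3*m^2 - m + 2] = -21*m^2 - 6*m - 1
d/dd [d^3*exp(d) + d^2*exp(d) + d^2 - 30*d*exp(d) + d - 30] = d^3*exp(d) + 4*d^2*exp(d) - 28*d*exp(d) + 2*d - 30*exp(d) + 1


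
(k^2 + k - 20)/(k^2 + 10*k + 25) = (k - 4)/(k + 5)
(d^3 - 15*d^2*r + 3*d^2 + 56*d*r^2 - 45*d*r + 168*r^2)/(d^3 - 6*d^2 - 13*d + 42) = (d^2 - 15*d*r + 56*r^2)/(d^2 - 9*d + 14)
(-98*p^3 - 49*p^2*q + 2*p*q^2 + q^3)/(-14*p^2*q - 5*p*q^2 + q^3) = (7*p + q)/q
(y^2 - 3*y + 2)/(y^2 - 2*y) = (y - 1)/y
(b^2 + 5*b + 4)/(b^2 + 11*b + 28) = (b + 1)/(b + 7)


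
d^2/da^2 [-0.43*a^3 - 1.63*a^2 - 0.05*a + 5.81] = -2.58*a - 3.26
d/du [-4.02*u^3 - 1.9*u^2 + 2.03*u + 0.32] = -12.06*u^2 - 3.8*u + 2.03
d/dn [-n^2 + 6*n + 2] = 6 - 2*n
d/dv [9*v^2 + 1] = 18*v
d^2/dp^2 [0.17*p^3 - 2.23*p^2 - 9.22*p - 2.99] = 1.02*p - 4.46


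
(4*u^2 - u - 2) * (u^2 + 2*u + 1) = 4*u^4 + 7*u^3 - 5*u - 2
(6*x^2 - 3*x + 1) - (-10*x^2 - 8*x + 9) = 16*x^2 + 5*x - 8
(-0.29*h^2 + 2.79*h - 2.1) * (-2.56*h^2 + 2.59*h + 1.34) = 0.7424*h^4 - 7.8935*h^3 + 12.2135*h^2 - 1.7004*h - 2.814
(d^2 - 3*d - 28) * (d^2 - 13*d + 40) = d^4 - 16*d^3 + 51*d^2 + 244*d - 1120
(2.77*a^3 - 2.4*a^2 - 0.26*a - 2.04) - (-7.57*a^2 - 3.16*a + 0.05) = 2.77*a^3 + 5.17*a^2 + 2.9*a - 2.09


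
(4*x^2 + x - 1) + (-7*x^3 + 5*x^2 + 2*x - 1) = -7*x^3 + 9*x^2 + 3*x - 2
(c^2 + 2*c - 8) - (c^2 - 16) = 2*c + 8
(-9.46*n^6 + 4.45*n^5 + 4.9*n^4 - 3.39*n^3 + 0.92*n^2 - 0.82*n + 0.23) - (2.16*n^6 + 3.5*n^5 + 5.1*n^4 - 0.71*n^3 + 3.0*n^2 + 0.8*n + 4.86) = -11.62*n^6 + 0.95*n^5 - 0.199999999999999*n^4 - 2.68*n^3 - 2.08*n^2 - 1.62*n - 4.63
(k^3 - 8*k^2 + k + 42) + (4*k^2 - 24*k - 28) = k^3 - 4*k^2 - 23*k + 14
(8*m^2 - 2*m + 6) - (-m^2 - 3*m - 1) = 9*m^2 + m + 7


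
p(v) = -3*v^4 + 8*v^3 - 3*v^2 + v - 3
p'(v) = -12*v^3 + 24*v^2 - 6*v + 1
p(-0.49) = -5.32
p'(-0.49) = 11.11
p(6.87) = -4226.42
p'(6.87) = -2798.41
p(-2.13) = -157.80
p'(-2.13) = 238.63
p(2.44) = -8.54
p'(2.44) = -45.08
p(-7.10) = -10648.12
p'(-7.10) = 5548.37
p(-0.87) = -13.13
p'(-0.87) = 32.29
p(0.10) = -2.92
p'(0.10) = 0.63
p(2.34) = -4.53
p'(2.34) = -35.38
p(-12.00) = -76479.00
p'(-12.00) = 24265.00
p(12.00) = -48807.00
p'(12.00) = -17351.00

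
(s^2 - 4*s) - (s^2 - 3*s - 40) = 40 - s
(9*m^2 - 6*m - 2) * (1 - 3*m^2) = -27*m^4 + 18*m^3 + 15*m^2 - 6*m - 2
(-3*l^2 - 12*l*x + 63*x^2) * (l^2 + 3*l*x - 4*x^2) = -3*l^4 - 21*l^3*x + 39*l^2*x^2 + 237*l*x^3 - 252*x^4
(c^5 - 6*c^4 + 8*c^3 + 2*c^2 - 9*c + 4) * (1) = c^5 - 6*c^4 + 8*c^3 + 2*c^2 - 9*c + 4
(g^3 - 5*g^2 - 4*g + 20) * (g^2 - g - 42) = g^5 - 6*g^4 - 41*g^3 + 234*g^2 + 148*g - 840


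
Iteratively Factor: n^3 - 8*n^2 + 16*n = (n - 4)*(n^2 - 4*n) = n*(n - 4)*(n - 4)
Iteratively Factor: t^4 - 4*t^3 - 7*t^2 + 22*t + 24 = (t + 1)*(t^3 - 5*t^2 - 2*t + 24) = (t - 4)*(t + 1)*(t^2 - t - 6) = (t - 4)*(t + 1)*(t + 2)*(t - 3)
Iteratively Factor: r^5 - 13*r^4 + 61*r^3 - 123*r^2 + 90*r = (r - 3)*(r^4 - 10*r^3 + 31*r^2 - 30*r) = (r - 5)*(r - 3)*(r^3 - 5*r^2 + 6*r) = r*(r - 5)*(r - 3)*(r^2 - 5*r + 6) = r*(r - 5)*(r - 3)*(r - 2)*(r - 3)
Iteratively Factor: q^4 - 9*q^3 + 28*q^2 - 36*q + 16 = (q - 2)*(q^3 - 7*q^2 + 14*q - 8) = (q - 4)*(q - 2)*(q^2 - 3*q + 2) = (q - 4)*(q - 2)^2*(q - 1)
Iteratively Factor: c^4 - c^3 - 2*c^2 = (c - 2)*(c^3 + c^2) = c*(c - 2)*(c^2 + c) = c*(c - 2)*(c + 1)*(c)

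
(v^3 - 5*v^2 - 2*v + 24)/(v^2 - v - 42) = (-v^3 + 5*v^2 + 2*v - 24)/(-v^2 + v + 42)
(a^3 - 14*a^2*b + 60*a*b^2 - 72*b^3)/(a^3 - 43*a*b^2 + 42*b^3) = (a^2 - 8*a*b + 12*b^2)/(a^2 + 6*a*b - 7*b^2)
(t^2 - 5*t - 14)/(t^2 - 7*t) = (t + 2)/t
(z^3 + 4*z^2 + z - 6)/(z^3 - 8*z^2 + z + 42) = (z^2 + 2*z - 3)/(z^2 - 10*z + 21)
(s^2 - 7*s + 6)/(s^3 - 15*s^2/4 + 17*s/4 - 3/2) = 4*(s - 6)/(4*s^2 - 11*s + 6)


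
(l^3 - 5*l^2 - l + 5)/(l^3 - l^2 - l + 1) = (l - 5)/(l - 1)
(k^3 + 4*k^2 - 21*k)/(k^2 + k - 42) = k*(k - 3)/(k - 6)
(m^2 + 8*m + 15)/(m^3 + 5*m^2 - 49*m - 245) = (m + 3)/(m^2 - 49)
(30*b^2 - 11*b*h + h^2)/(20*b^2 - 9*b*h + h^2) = (6*b - h)/(4*b - h)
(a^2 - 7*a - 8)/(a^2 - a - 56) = (a + 1)/(a + 7)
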